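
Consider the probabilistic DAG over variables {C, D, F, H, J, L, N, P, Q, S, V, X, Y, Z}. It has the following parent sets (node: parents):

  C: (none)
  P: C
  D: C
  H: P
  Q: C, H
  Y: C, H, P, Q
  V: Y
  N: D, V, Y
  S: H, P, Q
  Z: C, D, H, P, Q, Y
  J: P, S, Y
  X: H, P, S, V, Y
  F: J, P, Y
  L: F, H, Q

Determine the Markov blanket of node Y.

Recall MB(v) = parents ∪ children ∪ spouses, where spouses are the other parents of v's children.
Ch(Y) = {F, J, N, V, X, Z}.
Y's parents: C, H, P, Q.
Parents of each child, excluding Y:
  V: —
  N: D, V
  Z: C, D, H, P, Q
  J: P, S
  X: H, P, S, V
  F: J, P
Taking the union gives {C, D, F, H, J, N, P, Q, S, V, X, Z}.

{C, D, F, H, J, N, P, Q, S, V, X, Z}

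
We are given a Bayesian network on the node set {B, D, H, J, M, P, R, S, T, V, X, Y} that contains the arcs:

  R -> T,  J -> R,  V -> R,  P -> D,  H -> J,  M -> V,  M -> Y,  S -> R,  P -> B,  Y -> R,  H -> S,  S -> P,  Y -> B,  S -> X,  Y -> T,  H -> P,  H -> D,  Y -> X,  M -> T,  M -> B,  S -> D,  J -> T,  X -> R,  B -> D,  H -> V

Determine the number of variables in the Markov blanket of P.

6

Recall MB(v) = parents ∪ children ∪ spouses, where spouses are the other parents of v's children.
P has parents H, S.
P has children B, D.
Other parents of P's children:
  B: M, Y
  D: B, H, S
MB(P) = {B, D, H, M, S, Y}, which has 6 nodes.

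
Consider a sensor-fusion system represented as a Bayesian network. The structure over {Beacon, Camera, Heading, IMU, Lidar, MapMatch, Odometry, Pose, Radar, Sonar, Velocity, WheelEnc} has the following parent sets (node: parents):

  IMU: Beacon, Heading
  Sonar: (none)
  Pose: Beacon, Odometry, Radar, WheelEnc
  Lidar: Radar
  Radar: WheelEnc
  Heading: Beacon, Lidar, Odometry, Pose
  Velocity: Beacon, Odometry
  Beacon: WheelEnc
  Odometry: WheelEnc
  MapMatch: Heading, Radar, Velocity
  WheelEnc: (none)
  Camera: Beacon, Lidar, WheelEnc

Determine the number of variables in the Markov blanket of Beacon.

9

By definition, MB(Beacon) is built from Beacon's parents, Beacon's children, and the co-parents of Beacon.
Beacon's parents: WheelEnc.
Ch(Beacon) = {Camera, Heading, IMU, Pose, Velocity}.
Co-parents of Beacon (other parents of its children):
  Velocity also has parent Odometry.
  parents(Pose) \ {Beacon} = {Odometry, Radar, WheelEnc}.
  parents(Heading) \ {Beacon} = {Lidar, Odometry, Pose}.
  IMU also has parent Heading.
  parents(Camera) \ {Beacon} = {Lidar, WheelEnc}.
MB(Beacon) = {Camera, Heading, IMU, Lidar, Odometry, Pose, Radar, Velocity, WheelEnc}, which has 9 nodes.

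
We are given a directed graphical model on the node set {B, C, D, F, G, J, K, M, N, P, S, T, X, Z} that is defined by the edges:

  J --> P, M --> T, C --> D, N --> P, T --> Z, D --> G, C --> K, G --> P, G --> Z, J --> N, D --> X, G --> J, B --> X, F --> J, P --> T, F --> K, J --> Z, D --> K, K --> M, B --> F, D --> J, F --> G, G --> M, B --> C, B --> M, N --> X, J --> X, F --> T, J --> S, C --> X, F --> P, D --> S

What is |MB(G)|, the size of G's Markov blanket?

10

The Markov blanket of a node is its parents, its children, and the other parents of its children.
G's parents: D, F.
Ch(G) = {J, M, P, Z}.
Parents of each child, excluding G:
  J's other parents are D, F.
  M also has parents B, K.
  parents(P) \ {G} = {F, J, N}.
  parents(Z) \ {G} = {J, T}.
MB(G) = {B, D, F, J, K, M, N, P, T, Z}, which has 10 nodes.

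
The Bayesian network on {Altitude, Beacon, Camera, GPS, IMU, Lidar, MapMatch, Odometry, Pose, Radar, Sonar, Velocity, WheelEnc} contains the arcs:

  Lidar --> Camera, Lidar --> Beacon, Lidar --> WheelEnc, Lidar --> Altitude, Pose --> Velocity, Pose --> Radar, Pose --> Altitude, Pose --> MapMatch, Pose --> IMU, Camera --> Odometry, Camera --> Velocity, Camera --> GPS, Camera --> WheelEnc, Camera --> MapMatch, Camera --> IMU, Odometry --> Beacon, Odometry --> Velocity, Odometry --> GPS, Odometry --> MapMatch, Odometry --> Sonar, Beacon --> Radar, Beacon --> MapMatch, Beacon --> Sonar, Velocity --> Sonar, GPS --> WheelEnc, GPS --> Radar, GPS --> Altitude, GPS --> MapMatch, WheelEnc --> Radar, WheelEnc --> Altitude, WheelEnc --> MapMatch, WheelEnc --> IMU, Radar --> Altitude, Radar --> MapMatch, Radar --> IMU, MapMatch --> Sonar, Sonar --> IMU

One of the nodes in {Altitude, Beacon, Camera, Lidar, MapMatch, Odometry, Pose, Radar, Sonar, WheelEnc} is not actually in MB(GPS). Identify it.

Sonar

Recall MB(v) = parents ∪ children ∪ spouses, where spouses are the other parents of v's children.
GPS's children: Altitude, MapMatch, Radar, WheelEnc.
Pa(GPS) = {Camera, Odometry}.
For each child, the remaining parents (spouses of GPS):
  WheelEnc's other parents are Camera, Lidar.
  Radar's other parents are Beacon, Pose, WheelEnc.
  Altitude's other parents are Lidar, Pose, Radar, WheelEnc.
  parents(MapMatch) \ {GPS} = {Beacon, Camera, Odometry, Pose, Radar, WheelEnc}.
MB(GPS) = {Altitude, Beacon, Camera, Lidar, MapMatch, Odometry, Pose, Radar, WheelEnc}.
Sonar is neither a parent, child, nor co-parent of GPS, so it does not belong.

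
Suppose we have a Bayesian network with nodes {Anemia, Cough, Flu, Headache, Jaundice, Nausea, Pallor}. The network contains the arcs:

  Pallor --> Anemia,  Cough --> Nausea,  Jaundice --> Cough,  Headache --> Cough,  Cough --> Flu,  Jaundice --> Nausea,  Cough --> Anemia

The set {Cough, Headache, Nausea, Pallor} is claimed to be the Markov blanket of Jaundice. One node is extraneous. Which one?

By definition, MB(Jaundice) is built from Jaundice's parents, Jaundice's children, and the co-parents of Jaundice.
Pa(Jaundice) = {}.
Children of Jaundice: Cough, Nausea.
Parents of each child, excluding Jaundice:
  Cough: Headache
  Nausea: Cough
MB(Jaundice) = {Cough, Headache, Nausea}.
Pallor is neither a parent, child, nor co-parent of Jaundice, so it does not belong.

Pallor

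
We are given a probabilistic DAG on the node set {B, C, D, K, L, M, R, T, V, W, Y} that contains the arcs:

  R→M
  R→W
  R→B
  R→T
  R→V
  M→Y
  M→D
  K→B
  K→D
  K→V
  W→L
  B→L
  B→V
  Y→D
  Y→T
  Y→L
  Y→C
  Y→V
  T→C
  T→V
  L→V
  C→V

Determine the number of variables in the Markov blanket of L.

8

Parents of L: B, W, Y.
Children of L: V.
Parents of each child, excluding L:
  V: B, C, K, R, T, Y
MB(L) = {B, C, K, R, T, V, W, Y}, which has 8 nodes.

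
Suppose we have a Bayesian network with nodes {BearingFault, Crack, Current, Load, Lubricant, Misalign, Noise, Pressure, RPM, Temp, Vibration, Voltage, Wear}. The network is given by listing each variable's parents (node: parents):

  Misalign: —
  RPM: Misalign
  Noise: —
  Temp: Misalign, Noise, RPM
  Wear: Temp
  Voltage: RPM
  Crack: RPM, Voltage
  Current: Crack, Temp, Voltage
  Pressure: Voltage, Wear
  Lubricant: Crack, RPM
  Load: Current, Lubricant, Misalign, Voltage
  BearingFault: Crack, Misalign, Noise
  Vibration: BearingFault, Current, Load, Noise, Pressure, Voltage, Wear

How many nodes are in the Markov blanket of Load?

Load's children: Vibration.
Load has parents Current, Lubricant, Misalign, Voltage.
Other parents of Load's children:
  Vibration also has parents BearingFault, Current, Noise, Pressure, Voltage, Wear.
MB(Load) = {BearingFault, Current, Lubricant, Misalign, Noise, Pressure, Vibration, Voltage, Wear}, which has 9 nodes.

9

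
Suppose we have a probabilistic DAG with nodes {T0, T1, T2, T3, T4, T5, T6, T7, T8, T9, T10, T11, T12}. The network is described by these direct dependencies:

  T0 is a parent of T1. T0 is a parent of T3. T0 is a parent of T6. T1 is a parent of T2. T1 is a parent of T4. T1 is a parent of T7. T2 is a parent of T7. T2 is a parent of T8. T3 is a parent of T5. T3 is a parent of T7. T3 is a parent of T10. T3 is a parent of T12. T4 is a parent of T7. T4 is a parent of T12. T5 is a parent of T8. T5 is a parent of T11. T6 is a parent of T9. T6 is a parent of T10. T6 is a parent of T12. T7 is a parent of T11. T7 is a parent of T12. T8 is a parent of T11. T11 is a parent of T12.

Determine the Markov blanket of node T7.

Ch(T7) = {T11, T12}.
T7's parents: T1, T2, T3, T4.
Other parents of T7's children:
  parents(T11) \ {T7} = {T5, T8}.
  parents(T12) \ {T7} = {T3, T4, T6, T11}.
So the Markov blanket of T7 is {T1, T2, T3, T4, T5, T6, T8, T11, T12}.

{T1, T2, T3, T4, T5, T6, T8, T11, T12}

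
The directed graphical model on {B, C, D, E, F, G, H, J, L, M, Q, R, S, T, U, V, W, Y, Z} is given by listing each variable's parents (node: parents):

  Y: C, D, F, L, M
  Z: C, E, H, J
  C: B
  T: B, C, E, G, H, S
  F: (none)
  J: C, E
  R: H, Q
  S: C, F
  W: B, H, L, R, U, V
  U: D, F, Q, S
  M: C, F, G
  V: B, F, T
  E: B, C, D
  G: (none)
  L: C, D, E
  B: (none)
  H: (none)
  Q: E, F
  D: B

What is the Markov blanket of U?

{B, D, F, H, L, Q, R, S, V, W}

U has parents D, F, Q, S.
U's children: W.
Other parents of U's children:
  parents(W) \ {U} = {B, H, L, R, V}.
Taking the union gives {B, D, F, H, L, Q, R, S, V, W}.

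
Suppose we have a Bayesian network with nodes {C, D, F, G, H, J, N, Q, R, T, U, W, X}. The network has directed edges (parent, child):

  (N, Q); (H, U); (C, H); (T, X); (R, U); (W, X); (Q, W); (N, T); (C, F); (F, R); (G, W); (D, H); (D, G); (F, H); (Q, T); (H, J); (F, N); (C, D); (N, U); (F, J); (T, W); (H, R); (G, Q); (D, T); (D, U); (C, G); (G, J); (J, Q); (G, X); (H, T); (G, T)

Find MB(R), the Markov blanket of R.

Parents of R: F, H.
R has child U.
Other parents of R's children:
  U's other parents are D, H, N.
Union: {F, H} ∪ {U} ∪ {D, H, N} = {D, F, H, N, U}.

{D, F, H, N, U}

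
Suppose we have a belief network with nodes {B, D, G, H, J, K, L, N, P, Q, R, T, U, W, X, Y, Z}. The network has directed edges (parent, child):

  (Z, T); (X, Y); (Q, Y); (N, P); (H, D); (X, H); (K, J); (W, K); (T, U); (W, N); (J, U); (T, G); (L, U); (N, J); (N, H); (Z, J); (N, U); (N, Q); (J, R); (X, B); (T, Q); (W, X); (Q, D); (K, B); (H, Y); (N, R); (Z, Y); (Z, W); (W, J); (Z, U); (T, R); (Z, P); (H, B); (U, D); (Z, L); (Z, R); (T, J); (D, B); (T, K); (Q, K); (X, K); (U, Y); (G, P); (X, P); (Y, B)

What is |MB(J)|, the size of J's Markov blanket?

Pa(J) = {K, N, T, W, Z}.
J has children R, U.
Other parents of J's children:
  U: L, N, T, Z
  R: N, T, Z
MB(J) = {K, L, N, R, T, U, W, Z}, which has 8 nodes.

8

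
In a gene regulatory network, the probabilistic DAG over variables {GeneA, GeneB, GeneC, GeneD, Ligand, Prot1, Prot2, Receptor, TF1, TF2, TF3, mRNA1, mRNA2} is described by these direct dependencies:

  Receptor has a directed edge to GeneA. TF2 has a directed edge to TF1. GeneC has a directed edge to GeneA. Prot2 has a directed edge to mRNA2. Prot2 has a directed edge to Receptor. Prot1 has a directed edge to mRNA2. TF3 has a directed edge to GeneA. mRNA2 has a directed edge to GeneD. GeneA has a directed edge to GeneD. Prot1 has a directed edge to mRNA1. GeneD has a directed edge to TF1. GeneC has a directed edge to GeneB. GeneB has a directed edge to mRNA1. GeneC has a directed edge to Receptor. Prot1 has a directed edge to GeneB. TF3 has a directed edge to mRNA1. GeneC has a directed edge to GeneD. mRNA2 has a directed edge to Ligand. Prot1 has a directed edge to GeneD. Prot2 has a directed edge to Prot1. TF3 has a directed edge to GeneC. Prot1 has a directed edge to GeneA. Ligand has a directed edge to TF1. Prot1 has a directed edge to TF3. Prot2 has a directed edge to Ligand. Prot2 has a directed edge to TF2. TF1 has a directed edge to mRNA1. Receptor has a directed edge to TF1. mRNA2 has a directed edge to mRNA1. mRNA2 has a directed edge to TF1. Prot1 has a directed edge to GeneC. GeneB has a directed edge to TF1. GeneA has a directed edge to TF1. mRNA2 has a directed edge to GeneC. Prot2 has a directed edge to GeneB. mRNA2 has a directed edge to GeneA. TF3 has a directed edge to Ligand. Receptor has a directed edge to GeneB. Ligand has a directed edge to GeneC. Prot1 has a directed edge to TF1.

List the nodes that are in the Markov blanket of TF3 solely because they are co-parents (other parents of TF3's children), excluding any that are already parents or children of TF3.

{GeneB, Prot2, Receptor, TF1, mRNA2}

Children of TF3: GeneA, GeneC, Ligand, mRNA1.
  parents(Ligand) \ {TF3} = {Prot2, mRNA2}.
  parents(GeneC) \ {TF3} = {Ligand, Prot1, mRNA2}.
  parents(GeneA) \ {TF3} = {GeneC, Prot1, Receptor, mRNA2}.
  parents(mRNA1) \ {TF3} = {GeneB, Prot1, TF1, mRNA2}.
Excluding nodes already adjacent to TF3 (GeneA, GeneC, Ligand, Prot1, mRNA1), the co-parent-only contribution is {GeneB, Prot2, Receptor, TF1, mRNA2}.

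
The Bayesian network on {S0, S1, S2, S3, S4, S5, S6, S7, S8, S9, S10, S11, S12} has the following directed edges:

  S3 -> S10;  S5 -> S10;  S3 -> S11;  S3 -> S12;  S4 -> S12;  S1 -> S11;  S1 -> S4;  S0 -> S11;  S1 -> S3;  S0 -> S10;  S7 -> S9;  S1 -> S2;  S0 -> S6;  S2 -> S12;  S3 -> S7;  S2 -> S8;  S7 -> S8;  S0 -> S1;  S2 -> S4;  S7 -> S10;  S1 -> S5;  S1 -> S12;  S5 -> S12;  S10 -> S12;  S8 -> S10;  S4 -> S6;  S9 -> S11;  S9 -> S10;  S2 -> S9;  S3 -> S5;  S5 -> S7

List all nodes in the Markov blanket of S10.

{S0, S1, S2, S3, S4, S5, S7, S8, S9, S12}

Parents of S10: S0, S3, S5, S7, S8, S9.
Ch(S10) = {S12}.
Other parents of S10's children:
  S12's other parents are S1, S2, S3, S4, S5.
MB(S10) = {S0, S1, S2, S3, S4, S5, S7, S8, S9, S12}.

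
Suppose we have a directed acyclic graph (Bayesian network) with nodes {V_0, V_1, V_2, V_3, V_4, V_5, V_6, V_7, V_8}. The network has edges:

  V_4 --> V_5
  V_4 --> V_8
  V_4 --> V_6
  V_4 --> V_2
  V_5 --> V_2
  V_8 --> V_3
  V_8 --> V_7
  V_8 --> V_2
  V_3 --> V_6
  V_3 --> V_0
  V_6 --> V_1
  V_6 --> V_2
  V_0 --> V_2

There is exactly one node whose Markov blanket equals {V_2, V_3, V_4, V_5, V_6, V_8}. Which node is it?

The target node must have every member of {V_2, V_3, V_4, V_5, V_6, V_8} as a parent, child, or co-parent, and no others.
Parents of V_0: V_3; children: V_2; co-parents: V_4, V_5, V_6, V_8.
These exactly cover the given set, so the node is V_0.

V_0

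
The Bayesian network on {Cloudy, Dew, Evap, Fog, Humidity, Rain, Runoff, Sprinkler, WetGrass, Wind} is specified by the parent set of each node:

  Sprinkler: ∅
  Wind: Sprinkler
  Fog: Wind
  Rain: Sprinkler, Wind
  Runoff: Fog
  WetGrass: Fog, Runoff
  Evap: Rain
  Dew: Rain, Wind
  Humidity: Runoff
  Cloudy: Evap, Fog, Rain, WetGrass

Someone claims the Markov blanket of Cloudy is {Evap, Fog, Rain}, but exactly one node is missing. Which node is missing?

WetGrass

Cloudy's children: none.
Pa(Cloudy) = {Evap, Fog, Rain, WetGrass}.
Cloudy has no children, so there are no co-parents.
MB(Cloudy) = {Evap, Fog, Rain, WetGrass}.
Comparing with the claimed set, WetGrass is missing.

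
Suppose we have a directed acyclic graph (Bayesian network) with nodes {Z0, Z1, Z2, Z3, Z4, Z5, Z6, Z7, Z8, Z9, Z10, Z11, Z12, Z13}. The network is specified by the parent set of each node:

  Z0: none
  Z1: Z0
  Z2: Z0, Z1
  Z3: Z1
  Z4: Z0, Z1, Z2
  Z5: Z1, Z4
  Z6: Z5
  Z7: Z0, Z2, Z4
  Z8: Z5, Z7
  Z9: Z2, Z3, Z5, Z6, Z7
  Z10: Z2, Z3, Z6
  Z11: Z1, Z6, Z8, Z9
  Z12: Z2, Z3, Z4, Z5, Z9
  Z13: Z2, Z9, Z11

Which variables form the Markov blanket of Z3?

The Markov blanket of a node is its parents, its children, and the other parents of its children.
Z3 has parent Z1.
Z3 has children Z9, Z10, Z12.
Co-parents of Z3 (other parents of its children):
  Z9 also has parents Z2, Z5, Z6, Z7.
  parents(Z10) \ {Z3} = {Z2, Z6}.
  Z12's other parents are Z2, Z4, Z5, Z9.
Union: {Z1} ∪ {Z9, Z10, Z12} ∪ {Z2, Z4, Z5, Z6, Z7, Z9} = {Z1, Z2, Z4, Z5, Z6, Z7, Z9, Z10, Z12}.

{Z1, Z2, Z4, Z5, Z6, Z7, Z9, Z10, Z12}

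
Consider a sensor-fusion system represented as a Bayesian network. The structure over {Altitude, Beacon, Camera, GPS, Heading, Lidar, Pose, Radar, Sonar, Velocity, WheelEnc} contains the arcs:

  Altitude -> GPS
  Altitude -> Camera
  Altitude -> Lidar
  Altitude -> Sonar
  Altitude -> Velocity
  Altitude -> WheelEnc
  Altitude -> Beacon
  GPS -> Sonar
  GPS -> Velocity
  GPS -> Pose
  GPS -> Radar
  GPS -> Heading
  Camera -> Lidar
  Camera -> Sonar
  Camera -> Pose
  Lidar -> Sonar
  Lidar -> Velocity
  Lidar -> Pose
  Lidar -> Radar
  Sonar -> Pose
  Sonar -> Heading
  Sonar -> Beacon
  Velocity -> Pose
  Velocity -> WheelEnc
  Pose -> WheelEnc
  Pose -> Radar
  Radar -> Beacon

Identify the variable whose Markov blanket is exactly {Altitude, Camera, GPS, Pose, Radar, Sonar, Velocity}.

The target node must have every member of {Altitude, Camera, GPS, Pose, Radar, Sonar, Velocity} as a parent, child, or co-parent, and no others.
Parents of Lidar: Altitude, Camera; children: Pose, Radar, Sonar, Velocity; co-parents: Altitude, Camera, GPS, Pose, Sonar, Velocity.
These exactly cover the given set, so the node is Lidar.

Lidar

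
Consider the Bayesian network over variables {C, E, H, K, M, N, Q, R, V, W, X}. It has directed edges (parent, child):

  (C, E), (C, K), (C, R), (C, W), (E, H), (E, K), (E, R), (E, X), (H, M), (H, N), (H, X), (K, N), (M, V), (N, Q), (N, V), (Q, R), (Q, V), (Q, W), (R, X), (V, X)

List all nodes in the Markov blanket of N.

{H, K, M, Q, V}

Pa(N) = {H, K}.
Ch(N) = {Q, V}.
Other parents of N's children:
  Q: no additional parents.
  V's other parents are M, Q.
So the Markov blanket of N is {H, K, M, Q, V}.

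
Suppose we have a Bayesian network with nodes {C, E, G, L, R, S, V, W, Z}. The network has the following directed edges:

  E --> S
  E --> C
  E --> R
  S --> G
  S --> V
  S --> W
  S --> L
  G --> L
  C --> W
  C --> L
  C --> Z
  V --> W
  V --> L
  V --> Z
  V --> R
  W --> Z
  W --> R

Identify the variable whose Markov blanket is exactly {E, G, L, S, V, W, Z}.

The target node must have every member of {E, G, L, S, V, W, Z} as a parent, child, or co-parent, and no others.
Parents of C: E; children: L, W, Z; co-parents: G, S, V, W.
These exactly cover the given set, so the node is C.

C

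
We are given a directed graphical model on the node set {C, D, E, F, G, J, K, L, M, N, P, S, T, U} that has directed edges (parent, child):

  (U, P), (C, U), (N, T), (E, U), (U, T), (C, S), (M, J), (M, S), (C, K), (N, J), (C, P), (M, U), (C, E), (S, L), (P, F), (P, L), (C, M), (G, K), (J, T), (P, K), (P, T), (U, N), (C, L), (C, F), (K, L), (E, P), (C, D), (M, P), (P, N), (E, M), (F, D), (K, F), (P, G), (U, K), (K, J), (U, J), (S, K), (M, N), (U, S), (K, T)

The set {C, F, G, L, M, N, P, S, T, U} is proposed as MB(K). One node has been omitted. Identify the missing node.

J

Parents of K: C, G, P, S, U.
K has children F, J, L, T.
Co-parents of K (other parents of its children):
  L also has parents C, P, S.
  F also has parents C, P.
  J's other parents are M, N, U.
  T also has parents J, N, P, U.
MB(K) = {C, F, G, J, L, M, N, P, S, T, U}.
Comparing with the claimed set, J is missing.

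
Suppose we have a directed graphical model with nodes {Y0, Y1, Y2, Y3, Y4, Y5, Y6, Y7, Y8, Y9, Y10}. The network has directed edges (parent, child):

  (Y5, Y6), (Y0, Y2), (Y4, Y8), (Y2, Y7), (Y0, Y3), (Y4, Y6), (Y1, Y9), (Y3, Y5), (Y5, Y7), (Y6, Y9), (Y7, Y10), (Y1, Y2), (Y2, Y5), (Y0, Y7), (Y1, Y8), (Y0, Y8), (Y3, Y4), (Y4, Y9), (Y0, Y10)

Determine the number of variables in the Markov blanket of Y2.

Recall MB(v) = parents ∪ children ∪ spouses, where spouses are the other parents of v's children.
Y2's parents: Y0, Y1.
Ch(Y2) = {Y5, Y7}.
Parents of each child, excluding Y2:
  Y5's other parent is Y3.
  Y7 also has parents Y0, Y5.
MB(Y2) = {Y0, Y1, Y3, Y5, Y7}, which has 5 nodes.

5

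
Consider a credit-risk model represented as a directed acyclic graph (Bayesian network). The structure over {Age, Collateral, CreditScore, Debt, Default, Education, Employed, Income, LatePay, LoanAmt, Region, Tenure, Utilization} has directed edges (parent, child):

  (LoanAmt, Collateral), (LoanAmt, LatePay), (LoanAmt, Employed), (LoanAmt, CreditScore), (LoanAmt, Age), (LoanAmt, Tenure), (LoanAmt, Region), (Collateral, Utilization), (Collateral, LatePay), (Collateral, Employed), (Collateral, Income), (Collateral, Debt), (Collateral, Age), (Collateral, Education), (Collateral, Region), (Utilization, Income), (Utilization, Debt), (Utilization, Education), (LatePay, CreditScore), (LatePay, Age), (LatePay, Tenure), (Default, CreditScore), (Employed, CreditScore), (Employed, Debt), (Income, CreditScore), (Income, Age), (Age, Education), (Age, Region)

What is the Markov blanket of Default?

{CreditScore, Employed, Income, LatePay, LoanAmt}

A node's Markov blanket = Pa ∪ Ch ∪ (parents of Ch other than the node itself).
Parents of Default: none.
Default has child CreditScore.
Other parents of Default's children:
  CreditScore: Employed, Income, LatePay, LoanAmt
MB(Default) = {CreditScore, Employed, Income, LatePay, LoanAmt}.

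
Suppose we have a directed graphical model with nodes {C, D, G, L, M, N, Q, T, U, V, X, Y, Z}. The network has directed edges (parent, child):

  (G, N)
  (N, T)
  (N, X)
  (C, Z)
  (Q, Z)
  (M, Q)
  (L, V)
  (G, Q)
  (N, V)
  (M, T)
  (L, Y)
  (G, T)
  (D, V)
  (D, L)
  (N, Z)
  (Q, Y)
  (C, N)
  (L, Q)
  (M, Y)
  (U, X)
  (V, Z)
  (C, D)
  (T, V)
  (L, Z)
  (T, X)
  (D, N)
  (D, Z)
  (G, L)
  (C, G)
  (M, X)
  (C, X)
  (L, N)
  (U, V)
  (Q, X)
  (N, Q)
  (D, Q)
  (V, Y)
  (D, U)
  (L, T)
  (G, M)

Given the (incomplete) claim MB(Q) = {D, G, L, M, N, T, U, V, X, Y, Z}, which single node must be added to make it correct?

C

Q's parents: D, G, L, M, N.
Children of Q: X, Y, Z.
Parents of each child, excluding Q:
  X also has parents C, M, N, T, U.
  Y also has parents L, M, V.
  Z's other parents are C, D, L, N, V.
MB(Q) = {C, D, G, L, M, N, T, U, V, X, Y, Z}.
Comparing with the claimed set, C is missing.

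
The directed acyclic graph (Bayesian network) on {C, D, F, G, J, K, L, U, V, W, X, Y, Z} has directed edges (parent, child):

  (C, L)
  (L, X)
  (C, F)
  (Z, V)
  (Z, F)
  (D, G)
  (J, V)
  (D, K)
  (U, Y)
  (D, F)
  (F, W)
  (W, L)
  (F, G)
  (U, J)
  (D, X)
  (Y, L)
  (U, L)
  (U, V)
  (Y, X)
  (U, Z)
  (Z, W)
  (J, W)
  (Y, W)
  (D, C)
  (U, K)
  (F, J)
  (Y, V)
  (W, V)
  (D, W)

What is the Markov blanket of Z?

Pa(Z) = {U}.
Z's children: F, V, W.
Other parents of Z's children:
  F: C, D
  W: D, F, J, Y
  V: J, U, W, Y
So the Markov blanket of Z is {C, D, F, J, U, V, W, Y}.

{C, D, F, J, U, V, W, Y}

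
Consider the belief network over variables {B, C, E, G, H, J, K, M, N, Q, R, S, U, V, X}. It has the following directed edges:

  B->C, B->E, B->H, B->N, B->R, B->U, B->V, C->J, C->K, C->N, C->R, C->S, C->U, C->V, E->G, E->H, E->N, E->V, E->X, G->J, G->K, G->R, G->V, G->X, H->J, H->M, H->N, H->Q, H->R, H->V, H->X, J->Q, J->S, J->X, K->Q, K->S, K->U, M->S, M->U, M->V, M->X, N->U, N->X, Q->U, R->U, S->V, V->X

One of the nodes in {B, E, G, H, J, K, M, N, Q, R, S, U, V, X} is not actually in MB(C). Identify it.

C's children: J, K, N, R, S, U, V.
Pa(C) = {B}.
Co-parents of C (other parents of its children):
  J: G, H
  K: G
  N: B, E, H
  R: B, G, H
  S: J, K, M
  U: B, K, M, N, Q, R
  V: B, E, G, H, M, S
MB(C) = {B, E, G, H, J, K, M, N, Q, R, S, U, V}.
X is neither a parent, child, nor co-parent of C, so it does not belong.

X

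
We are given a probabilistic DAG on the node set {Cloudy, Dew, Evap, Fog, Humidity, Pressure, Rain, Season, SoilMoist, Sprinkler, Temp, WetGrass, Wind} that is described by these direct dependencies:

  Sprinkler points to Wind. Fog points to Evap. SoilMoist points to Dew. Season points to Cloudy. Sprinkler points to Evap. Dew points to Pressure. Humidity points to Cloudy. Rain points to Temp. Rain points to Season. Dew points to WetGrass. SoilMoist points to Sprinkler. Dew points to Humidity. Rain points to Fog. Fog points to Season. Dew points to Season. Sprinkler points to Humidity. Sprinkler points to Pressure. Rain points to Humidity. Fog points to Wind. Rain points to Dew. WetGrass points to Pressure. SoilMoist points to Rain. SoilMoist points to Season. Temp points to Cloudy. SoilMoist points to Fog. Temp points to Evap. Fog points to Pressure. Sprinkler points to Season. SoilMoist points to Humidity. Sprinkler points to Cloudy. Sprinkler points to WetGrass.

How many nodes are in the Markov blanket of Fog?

10

By definition, MB(Fog) is built from Fog's parents, Fog's children, and the co-parents of Fog.
Ch(Fog) = {Evap, Pressure, Season, Wind}.
Parents of Fog: Rain, SoilMoist.
Co-parents of Fog (other parents of its children):
  Season: Dew, Rain, SoilMoist, Sprinkler
  Evap: Sprinkler, Temp
  Pressure: Dew, Sprinkler, WetGrass
  Wind: Sprinkler
MB(Fog) = {Dew, Evap, Pressure, Rain, Season, SoilMoist, Sprinkler, Temp, WetGrass, Wind}, which has 10 nodes.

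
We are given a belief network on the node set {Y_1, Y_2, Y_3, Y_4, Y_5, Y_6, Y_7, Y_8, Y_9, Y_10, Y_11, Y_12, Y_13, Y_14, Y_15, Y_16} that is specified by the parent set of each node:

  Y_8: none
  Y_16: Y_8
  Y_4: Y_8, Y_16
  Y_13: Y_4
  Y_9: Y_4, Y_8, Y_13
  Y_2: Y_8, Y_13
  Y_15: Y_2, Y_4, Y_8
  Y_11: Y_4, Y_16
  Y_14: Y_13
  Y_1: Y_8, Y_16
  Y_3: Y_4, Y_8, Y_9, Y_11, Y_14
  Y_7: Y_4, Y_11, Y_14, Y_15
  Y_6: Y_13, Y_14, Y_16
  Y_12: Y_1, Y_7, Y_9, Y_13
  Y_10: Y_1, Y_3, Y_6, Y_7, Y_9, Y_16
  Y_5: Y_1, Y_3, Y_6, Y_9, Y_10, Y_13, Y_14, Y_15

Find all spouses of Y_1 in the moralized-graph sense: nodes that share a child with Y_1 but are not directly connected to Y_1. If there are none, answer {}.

{Y_3, Y_6, Y_7, Y_9, Y_13, Y_14, Y_15}

Children of Y_1: Y_5, Y_10, Y_12.
  Y_12's other parents are Y_7, Y_9, Y_13.
  Y_10 also has parents Y_3, Y_6, Y_7, Y_9, Y_16.
  Y_5 also has parents Y_3, Y_6, Y_9, Y_10, Y_13, Y_14, Y_15.
Excluding nodes already adjacent to Y_1 (Y_5, Y_8, Y_10, Y_12, Y_16), the co-parent-only contribution is {Y_3, Y_6, Y_7, Y_9, Y_13, Y_14, Y_15}.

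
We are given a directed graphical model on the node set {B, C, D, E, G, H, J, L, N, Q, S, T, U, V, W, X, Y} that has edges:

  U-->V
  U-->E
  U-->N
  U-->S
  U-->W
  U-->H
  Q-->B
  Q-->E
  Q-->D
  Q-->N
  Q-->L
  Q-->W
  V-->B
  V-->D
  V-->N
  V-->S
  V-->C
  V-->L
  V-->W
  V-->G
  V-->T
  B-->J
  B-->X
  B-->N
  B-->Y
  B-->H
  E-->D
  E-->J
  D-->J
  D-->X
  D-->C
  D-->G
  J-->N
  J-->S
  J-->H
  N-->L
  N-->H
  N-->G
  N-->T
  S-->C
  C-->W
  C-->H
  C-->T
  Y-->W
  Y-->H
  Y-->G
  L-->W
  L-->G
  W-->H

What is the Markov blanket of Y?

Ch(Y) = {G, H, W}.
Y's parents: B.
For each child, the remaining parents (spouses of Y):
  W's other parents are C, L, Q, U, V.
  H's other parents are B, C, J, N, U, W.
  parents(G) \ {Y} = {D, L, N, V}.
Union: {B} ∪ {G, H, W} ∪ {B, C, D, J, L, N, Q, U, V, W} = {B, C, D, G, H, J, L, N, Q, U, V, W}.

{B, C, D, G, H, J, L, N, Q, U, V, W}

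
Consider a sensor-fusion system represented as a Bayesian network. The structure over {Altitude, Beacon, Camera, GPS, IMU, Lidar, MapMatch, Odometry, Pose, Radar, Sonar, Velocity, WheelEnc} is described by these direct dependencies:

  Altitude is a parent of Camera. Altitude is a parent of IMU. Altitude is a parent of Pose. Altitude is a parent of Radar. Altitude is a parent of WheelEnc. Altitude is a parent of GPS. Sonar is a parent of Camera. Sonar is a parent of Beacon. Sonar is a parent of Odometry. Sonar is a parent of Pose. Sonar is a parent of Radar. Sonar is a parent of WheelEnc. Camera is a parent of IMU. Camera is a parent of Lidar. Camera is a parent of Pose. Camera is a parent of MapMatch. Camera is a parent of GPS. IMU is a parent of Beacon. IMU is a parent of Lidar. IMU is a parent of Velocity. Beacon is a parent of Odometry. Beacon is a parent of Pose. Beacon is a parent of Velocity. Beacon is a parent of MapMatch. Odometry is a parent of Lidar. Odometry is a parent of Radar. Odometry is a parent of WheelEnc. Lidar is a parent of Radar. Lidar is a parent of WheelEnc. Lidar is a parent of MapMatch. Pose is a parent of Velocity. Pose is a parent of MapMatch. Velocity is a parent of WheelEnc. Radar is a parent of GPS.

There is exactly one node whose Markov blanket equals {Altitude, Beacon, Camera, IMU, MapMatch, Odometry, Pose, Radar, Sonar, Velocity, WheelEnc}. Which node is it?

The target node must have every member of {Altitude, Beacon, Camera, IMU, MapMatch, Odometry, Pose, Radar, Sonar, Velocity, WheelEnc} as a parent, child, or co-parent, and no others.
Parents of Lidar: Camera, IMU, Odometry; children: MapMatch, Radar, WheelEnc; co-parents: Altitude, Beacon, Camera, Odometry, Pose, Sonar, Velocity.
These exactly cover the given set, so the node is Lidar.

Lidar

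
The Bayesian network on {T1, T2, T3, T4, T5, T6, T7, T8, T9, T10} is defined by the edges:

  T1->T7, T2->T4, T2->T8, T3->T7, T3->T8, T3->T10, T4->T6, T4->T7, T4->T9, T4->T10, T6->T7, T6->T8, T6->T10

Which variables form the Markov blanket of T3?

{T1, T2, T4, T6, T7, T8, T10}

Recall MB(v) = parents ∪ children ∪ spouses, where spouses are the other parents of v's children.
Pa(T3) = {}.
T3 has children T7, T8, T10.
Other parents of T3's children:
  T7 also has parents T1, T4, T6.
  T8's other parents are T2, T6.
  parents(T10) \ {T3} = {T4, T6}.
Taking the union gives {T1, T2, T4, T6, T7, T8, T10}.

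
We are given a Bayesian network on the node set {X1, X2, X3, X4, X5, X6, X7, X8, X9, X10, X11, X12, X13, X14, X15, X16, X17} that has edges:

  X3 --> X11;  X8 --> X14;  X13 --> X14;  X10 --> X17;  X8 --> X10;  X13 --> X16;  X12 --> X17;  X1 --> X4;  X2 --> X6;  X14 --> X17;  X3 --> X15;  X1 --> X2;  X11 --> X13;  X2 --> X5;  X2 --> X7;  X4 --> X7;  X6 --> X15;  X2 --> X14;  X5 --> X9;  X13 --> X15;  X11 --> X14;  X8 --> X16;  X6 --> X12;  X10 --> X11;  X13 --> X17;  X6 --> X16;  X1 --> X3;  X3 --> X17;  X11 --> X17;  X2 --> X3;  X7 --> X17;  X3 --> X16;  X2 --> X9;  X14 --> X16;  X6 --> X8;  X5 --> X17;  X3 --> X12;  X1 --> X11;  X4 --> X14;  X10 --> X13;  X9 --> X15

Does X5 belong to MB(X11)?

X5 is a co-parent of X11: both are parents of X17.
So X5 ∈ MB(X11).

Yes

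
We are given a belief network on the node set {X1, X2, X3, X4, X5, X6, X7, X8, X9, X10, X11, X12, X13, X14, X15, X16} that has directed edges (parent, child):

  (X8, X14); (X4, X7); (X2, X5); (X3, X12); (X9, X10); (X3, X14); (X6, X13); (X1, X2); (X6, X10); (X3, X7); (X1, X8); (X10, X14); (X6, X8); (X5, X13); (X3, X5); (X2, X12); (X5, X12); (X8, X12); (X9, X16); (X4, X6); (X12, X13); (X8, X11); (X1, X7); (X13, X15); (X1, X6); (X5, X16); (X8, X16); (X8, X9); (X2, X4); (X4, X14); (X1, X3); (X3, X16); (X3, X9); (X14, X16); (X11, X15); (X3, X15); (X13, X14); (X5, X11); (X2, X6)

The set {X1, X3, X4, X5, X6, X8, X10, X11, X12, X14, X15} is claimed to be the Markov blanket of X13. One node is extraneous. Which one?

X1

A node's Markov blanket = Pa ∪ Ch ∪ (parents of Ch other than the node itself).
Children of X13: X14, X15.
Parents of X13: X5, X6, X12.
Parents of each child, excluding X13:
  X14's other parents are X3, X4, X8, X10.
  parents(X15) \ {X13} = {X3, X11}.
MB(X13) = {X3, X4, X5, X6, X8, X10, X11, X12, X14, X15}.
X1 is neither a parent, child, nor co-parent of X13, so it does not belong.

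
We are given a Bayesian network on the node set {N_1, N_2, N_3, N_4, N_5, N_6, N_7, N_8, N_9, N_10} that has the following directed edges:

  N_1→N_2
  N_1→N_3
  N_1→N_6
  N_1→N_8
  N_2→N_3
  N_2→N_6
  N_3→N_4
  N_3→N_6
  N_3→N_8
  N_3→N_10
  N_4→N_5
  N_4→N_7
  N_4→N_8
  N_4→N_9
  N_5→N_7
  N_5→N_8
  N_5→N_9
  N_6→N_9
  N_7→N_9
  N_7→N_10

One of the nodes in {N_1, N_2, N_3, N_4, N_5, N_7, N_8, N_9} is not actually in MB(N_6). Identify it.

Parents of N_6: N_1, N_2, N_3.
Children of N_6: N_9.
Co-parents of N_6 (other parents of its children):
  N_9's other parents are N_4, N_5, N_7.
MB(N_6) = {N_1, N_2, N_3, N_4, N_5, N_7, N_9}.
N_8 is neither a parent, child, nor co-parent of N_6, so it does not belong.

N_8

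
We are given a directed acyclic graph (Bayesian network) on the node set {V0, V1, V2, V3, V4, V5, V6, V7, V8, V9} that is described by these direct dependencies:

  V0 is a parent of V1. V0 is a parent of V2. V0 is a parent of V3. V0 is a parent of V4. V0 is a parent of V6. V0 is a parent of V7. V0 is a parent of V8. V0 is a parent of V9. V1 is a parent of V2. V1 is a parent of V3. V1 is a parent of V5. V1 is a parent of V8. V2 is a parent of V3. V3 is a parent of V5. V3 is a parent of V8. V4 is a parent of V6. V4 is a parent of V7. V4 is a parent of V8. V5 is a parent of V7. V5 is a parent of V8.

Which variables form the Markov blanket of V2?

By definition, MB(V2) is built from V2's parents, V2's children, and the co-parents of V2.
Parents of V2: V0, V1.
V2's children: V3.
Co-parents of V2 (other parents of its children):
  parents(V3) \ {V2} = {V0, V1}.
Taking the union gives {V0, V1, V3}.

{V0, V1, V3}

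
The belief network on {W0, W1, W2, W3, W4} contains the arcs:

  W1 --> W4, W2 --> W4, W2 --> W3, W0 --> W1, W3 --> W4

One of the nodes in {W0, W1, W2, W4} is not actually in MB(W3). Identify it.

By definition, MB(W3) is built from W3's parents, W3's children, and the co-parents of W3.
Children of W3: W4.
Parents of W3: W2.
For each child, the remaining parents (spouses of W3):
  W4: W1, W2
MB(W3) = {W1, W2, W4}.
W0 is neither a parent, child, nor co-parent of W3, so it does not belong.

W0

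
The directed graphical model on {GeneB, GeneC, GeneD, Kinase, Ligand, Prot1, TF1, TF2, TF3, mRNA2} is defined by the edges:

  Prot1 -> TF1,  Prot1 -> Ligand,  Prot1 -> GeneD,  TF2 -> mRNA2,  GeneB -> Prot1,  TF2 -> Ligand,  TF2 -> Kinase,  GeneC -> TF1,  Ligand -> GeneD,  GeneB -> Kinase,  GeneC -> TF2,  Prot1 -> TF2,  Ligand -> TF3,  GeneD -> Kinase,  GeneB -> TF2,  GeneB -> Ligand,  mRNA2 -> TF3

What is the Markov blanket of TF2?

{GeneB, GeneC, GeneD, Kinase, Ligand, Prot1, mRNA2}

TF2 has children Kinase, Ligand, mRNA2.
Parents of TF2: GeneB, GeneC, Prot1.
For each child, the remaining parents (spouses of TF2):
  Ligand: GeneB, Prot1
  mRNA2: —
  Kinase: GeneB, GeneD
MB(TF2) = {GeneB, GeneC, GeneD, Kinase, Ligand, Prot1, mRNA2}.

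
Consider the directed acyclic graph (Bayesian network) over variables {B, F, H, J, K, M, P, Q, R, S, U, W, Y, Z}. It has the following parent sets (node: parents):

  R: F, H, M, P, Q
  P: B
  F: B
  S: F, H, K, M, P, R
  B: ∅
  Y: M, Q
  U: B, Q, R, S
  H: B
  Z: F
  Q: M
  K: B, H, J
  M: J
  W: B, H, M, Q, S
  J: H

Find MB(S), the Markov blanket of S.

{B, F, H, K, M, P, Q, R, U, W}

Recall MB(v) = parents ∪ children ∪ spouses, where spouses are the other parents of v's children.
Parents of S: F, H, K, M, P, R.
Ch(S) = {U, W}.
Parents of each child, excluding S:
  U's other parents are B, Q, R.
  parents(W) \ {S} = {B, H, M, Q}.
Union: {F, H, K, M, P, R} ∪ {U, W} ∪ {B, H, M, Q, R} = {B, F, H, K, M, P, Q, R, U, W}.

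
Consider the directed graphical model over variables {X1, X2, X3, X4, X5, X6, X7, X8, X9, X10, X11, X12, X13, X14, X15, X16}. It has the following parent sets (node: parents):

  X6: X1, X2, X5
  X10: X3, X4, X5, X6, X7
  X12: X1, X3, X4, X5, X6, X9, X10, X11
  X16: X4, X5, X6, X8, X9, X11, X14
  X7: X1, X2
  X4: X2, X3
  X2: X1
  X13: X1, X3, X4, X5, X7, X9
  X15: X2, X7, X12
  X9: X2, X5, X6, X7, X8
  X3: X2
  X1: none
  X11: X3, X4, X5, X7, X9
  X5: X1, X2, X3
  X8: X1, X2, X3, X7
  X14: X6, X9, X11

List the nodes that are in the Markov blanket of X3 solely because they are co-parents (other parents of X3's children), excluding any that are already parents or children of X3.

{X1, X6, X7, X9}

Children of X3: X4, X5, X8, X10, X11, X12, X13.
  parents(X4) \ {X3} = {X2}.
  parents(X5) \ {X3} = {X1, X2}.
  X8's other parents are X1, X2, X7.
  X10's other parents are X4, X5, X6, X7.
  X11 also has parents X4, X5, X7, X9.
  X12's other parents are X1, X4, X5, X6, X9, X10, X11.
  parents(X13) \ {X3} = {X1, X4, X5, X7, X9}.
Excluding nodes already adjacent to X3 (X2, X4, X5, X8, X10, X11, X12, X13), the co-parent-only contribution is {X1, X6, X7, X9}.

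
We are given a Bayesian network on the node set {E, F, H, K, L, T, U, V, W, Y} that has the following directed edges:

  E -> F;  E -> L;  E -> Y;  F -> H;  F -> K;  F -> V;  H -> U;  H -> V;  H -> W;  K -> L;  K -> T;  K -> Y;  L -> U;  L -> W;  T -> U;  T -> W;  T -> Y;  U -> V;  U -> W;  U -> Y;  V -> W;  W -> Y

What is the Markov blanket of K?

{E, F, L, T, U, W, Y}

The Markov blanket of a node is its parents, its children, and the other parents of its children.
K's children: L, T, Y.
Pa(K) = {F}.
Parents of each child, excluding K:
  L's other parent is E.
  T has no other parent.
  Y's other parents are E, T, U, W.
Taking the union gives {E, F, L, T, U, W, Y}.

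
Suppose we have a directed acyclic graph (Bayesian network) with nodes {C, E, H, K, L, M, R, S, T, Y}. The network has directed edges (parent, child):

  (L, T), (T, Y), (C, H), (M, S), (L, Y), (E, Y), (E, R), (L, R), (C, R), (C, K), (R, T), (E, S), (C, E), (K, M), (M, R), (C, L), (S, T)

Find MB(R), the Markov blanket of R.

{C, E, L, M, S, T}

The Markov blanket of a node is its parents, its children, and the other parents of its children.
Ch(R) = {T}.
Parents of R: C, E, L, M.
Parents of each child, excluding R:
  T also has parents L, S.
So the Markov blanket of R is {C, E, L, M, S, T}.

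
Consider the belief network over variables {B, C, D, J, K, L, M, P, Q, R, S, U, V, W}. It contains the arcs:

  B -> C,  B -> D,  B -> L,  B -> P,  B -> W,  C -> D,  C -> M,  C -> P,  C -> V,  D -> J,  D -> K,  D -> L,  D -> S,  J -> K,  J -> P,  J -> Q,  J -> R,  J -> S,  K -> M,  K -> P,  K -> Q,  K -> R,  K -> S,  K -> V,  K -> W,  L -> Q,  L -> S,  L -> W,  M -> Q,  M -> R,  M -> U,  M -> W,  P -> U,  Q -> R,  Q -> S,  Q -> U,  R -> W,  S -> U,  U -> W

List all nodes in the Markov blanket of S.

{D, J, K, L, M, P, Q, U}

Ch(S) = {U}.
Pa(S) = {D, J, K, L, Q}.
For each child, the remaining parents (spouses of S):
  U also has parents M, P, Q.
MB(S) = {D, J, K, L, M, P, Q, U}.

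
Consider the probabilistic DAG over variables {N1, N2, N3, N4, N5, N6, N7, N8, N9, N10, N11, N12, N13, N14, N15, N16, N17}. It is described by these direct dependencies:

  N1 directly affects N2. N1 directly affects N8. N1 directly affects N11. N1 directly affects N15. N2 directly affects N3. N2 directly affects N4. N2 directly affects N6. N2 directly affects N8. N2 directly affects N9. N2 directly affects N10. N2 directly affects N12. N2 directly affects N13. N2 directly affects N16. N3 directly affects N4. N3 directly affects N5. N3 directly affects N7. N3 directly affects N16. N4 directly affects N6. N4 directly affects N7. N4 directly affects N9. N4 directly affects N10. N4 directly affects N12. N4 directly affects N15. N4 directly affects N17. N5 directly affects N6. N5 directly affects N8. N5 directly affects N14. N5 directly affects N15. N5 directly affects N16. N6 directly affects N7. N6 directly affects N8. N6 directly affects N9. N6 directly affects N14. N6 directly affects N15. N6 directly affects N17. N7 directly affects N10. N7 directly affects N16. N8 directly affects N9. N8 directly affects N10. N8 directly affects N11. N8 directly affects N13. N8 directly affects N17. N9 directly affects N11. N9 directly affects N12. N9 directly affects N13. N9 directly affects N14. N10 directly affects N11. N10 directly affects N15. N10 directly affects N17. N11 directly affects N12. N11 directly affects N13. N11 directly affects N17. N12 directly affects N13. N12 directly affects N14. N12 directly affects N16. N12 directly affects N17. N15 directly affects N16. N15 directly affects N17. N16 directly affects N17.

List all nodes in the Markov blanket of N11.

{N1, N2, N4, N6, N8, N9, N10, N12, N13, N15, N16, N17}

N11 has parents N1, N8, N9, N10.
N11's children: N12, N13, N17.
Co-parents of N11 (other parents of its children):
  N12's other parents are N2, N4, N9.
  N13 also has parents N2, N8, N9, N12.
  parents(N17) \ {N11} = {N4, N6, N8, N10, N12, N15, N16}.
Union: {N1, N8, N9, N10} ∪ {N12, N13, N17} ∪ {N2, N4, N6, N8, N9, N10, N12, N15, N16} = {N1, N2, N4, N6, N8, N9, N10, N12, N13, N15, N16, N17}.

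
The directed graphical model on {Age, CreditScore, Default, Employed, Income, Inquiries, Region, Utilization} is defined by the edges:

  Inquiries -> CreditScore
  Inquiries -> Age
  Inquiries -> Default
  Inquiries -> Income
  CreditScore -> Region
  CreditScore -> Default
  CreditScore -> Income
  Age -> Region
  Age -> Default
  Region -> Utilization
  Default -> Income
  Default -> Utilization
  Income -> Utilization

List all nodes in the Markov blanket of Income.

{CreditScore, Default, Inquiries, Region, Utilization}

By definition, MB(Income) is built from Income's parents, Income's children, and the co-parents of Income.
Children of Income: Utilization.
Income's parents: CreditScore, Default, Inquiries.
For each child, the remaining parents (spouses of Income):
  Utilization's other parents are Default, Region.
Union: {CreditScore, Default, Inquiries} ∪ {Utilization} ∪ {Default, Region} = {CreditScore, Default, Inquiries, Region, Utilization}.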